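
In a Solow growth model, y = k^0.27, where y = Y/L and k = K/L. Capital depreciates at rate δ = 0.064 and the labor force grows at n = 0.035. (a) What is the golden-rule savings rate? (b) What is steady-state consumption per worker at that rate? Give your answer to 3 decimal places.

(a) s_gold = 0.270; (b) c_gold ≈ 1.058

The effective depreciation rate is n + δ = 0.035 + 0.064 = 0.099.
For Cobb-Douglas, s_gold equals capital's share: s_gold = 0.27.
At the golden rule the marginal product of capital equals n+δ: 0.27·k^(0.27−1) = 0.099. Solving, k_gold = (0.27/0.099)^(1/0.73) ≈ 3.9527.
y_gold = 3.9527^0.27 ≈ 1.4493; c_gold = (1−0.27)·y_gold ≈ 1.0580.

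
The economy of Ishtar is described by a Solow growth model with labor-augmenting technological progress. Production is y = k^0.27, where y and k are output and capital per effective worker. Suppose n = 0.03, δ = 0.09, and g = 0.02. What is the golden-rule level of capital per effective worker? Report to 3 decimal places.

k_gold ≈ 2.459

Capital per effective worker breaks even when investment replaces (n + g + δ)·k; here n + g + δ = 0.14.
Setting f'(k) = n+g+δ gives 0.27·k^(0.27−1) = 0.14, hence k_gold = (0.27/0.14)^(1/0.73) ≈ 2.4589.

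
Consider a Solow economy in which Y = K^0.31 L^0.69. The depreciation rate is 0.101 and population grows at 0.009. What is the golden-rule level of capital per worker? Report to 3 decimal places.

n + δ = 0.009 + 0.101 = 0.11.
Setting f'(k) = n+δ gives 0.31·k^(0.31−1) = 0.11, hence k_gold = (0.31/0.11)^(1/0.69) ≈ 4.4888.

k_gold ≈ 4.489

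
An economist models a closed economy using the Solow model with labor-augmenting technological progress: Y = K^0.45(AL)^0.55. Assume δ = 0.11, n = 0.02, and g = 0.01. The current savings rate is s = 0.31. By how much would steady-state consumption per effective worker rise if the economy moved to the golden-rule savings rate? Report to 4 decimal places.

The effective depreciation rate is n + g + δ = 0.02 + 0.01 + 0.11 = 0.14.
Current steady state (s = 0.31): k* = (0.31/0.14)^(1/0.55) ≈ 4.2432, y* = 4.2432^0.45 ≈ 1.9163, c* = (1−0.31)·1.9163 ≈ 1.3222.
Maximizing c = f(k) − (n+g+δ)·k gives f'(k) = n+g+δ, i.e. 0.45·k^(0.45−1) = 0.14, so k_gold = (0.45/0.14)^(1/0.55) ≈ 8.3555.
y_gold = 8.3555^0.45 ≈ 2.5995, c_gold = y_gold − 0.14·k_gold ≈ 1.4297.
Gain: Δc = 1.4297 − 1.3222 ≈ 0.1075.

Δc ≈ 0.1075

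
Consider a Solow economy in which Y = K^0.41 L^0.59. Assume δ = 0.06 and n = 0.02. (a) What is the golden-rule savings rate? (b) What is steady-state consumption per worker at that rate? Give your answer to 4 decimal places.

Capital per worker breaks even when investment replaces (n + δ)·k; here n + δ = 0.08.
For Cobb-Douglas, s_gold equals capital's share: s_gold = 0.41.
Golden rule sets MPK = n+δ: 0.41·k^(0.41−1) = 0.08, so k_gold = (0.41/0.08)^(1/0.59) ≈ 15.9541.
y_gold = 15.9541^0.41 ≈ 3.1130; c_gold = (1−0.41)·y_gold ≈ 1.8367.

(a) s_gold = 0.4100; (b) c_gold ≈ 1.8367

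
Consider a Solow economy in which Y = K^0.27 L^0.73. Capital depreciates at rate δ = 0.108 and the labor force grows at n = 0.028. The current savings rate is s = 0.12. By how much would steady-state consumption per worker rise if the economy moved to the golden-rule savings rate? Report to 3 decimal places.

The effective depreciation rate is n + δ = 0.028 + 0.108 = 0.136.
Current steady state (s = 0.12): k* = (0.12/0.136)^(1/0.73) ≈ 0.8424, y* = 0.8424^0.27 ≈ 0.9548, c* = (1−0.12)·0.9548 ≈ 0.8402.
Setting f'(k) = n+δ gives 0.27·k^(0.27−1) = 0.136, hence k_gold = (0.27/0.136)^(1/0.73) ≈ 2.5585.
y_gold = 2.5585^0.27 ≈ 1.2887, c_gold = y_gold − 0.136·k_gold ≈ 0.9408.
Gain: Δc = 0.9408 − 0.8402 ≈ 0.1006.

Δc ≈ 0.101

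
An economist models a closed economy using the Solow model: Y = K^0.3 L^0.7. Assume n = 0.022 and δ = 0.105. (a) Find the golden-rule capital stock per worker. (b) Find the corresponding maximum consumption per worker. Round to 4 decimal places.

(a) k_gold ≈ 3.4144; (b) c_gold ≈ 1.0118

The effective depreciation rate is n + δ = 0.022 + 0.105 = 0.127.
Setting f'(k) = n+δ gives 0.3·k^(0.3−1) = 0.127, hence k_gold = (0.3/0.127)^(1/0.7) ≈ 3.4144.
y_gold = 3.4144^0.3 ≈ 1.4454; c_gold = y_gold − 0.127·k_gold ≈ 1.0118.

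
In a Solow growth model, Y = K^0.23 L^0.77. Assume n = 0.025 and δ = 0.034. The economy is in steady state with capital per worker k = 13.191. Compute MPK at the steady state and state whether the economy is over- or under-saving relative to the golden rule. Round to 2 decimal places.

over-saving; MPK ≈ 0.03

Capital per worker breaks even when investment replaces (n + δ)·k; here n + δ = 0.059.
MPK = 0.23·k^(0.23−1) = 0.23·13.191^(-0.77) ≈ 0.0316.
MPK < 0.059, so the economy is dynamically inefficient (over-saving).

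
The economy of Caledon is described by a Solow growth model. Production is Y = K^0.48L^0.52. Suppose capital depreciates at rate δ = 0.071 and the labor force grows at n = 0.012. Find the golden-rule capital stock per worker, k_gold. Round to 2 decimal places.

k_gold ≈ 29.22

The effective depreciation rate is n + δ = 0.012 + 0.071 = 0.083.
Golden rule sets MPK = n+δ: 0.48·k^(0.48−1) = 0.083, so k_gold = (0.48/0.083)^(1/0.52) ≈ 29.2212.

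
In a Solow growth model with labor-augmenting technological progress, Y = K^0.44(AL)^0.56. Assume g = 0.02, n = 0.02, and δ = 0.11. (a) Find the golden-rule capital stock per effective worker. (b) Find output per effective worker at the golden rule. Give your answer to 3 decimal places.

(a) k_gold ≈ 6.832; (b) y_gold ≈ 2.329

The effective depreciation rate is n + g + δ = 0.02 + 0.02 + 0.11 = 0.15.
At the golden rule the marginal product of capital equals n+g+δ: 0.44·k^(0.44−1) = 0.15. Solving, k_gold = (0.44/0.15)^(1/0.56) ≈ 6.8324.
y_gold = 6.8324^0.44 ≈ 2.3292.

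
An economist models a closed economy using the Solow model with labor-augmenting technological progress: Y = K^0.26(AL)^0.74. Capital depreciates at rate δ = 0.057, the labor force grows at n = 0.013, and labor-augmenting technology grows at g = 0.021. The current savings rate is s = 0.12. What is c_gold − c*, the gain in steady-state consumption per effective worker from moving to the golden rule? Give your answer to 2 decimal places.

n + g + δ = 0.013 + 0.021 + 0.057 = 0.091.
Current steady state (s = 0.12): k* = (0.12/0.091)^(1/0.74) ≈ 1.4533, y* = 1.4533^0.26 ≈ 1.1021, c* = (1−0.12)·1.1021 ≈ 0.9698.
Setting f'(k) = n+g+δ gives 0.26·k^(0.26−1) = 0.091, hence k_gold = (0.26/0.091)^(1/0.74) ≈ 4.1317.
y_gold = 4.1317^0.26 ≈ 1.4461, c_gold = y_gold − 0.091·k_gold ≈ 1.0701.
Gain: Δc = 1.0701 − 0.9698 ≈ 0.1003.

Δc ≈ 0.10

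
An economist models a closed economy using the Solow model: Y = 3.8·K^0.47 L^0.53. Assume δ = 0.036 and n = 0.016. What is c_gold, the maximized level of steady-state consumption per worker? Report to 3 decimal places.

c_gold ≈ 46.352

The effective depreciation rate is n + δ = 0.016 + 0.036 = 0.052.
Maximizing c = f(k) − (n+δ)·k gives f'(k) = n+δ, i.e. 0.47·3.8·k^(0.47−1) = 0.052, so k_gold = (0.47·3.8/0.052)^(1/0.53) ≈ 790.4661.
y_gold = 3.8·790.4661^0.47 ≈ 87.4558.
c_gold = y_gold − (n+δ)·k_gold = 87.4558 − 0.052·790.4661 ≈ 46.3516.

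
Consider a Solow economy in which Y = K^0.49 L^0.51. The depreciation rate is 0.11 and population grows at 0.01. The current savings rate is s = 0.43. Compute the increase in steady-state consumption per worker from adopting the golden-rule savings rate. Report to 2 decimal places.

Δc ≈ 0.03

n + δ = 0.01 + 0.11 = 0.12.
Current steady state (s = 0.43): k* = (0.43/0.12)^(1/0.51) ≈ 12.2134, y* = 12.2134^0.49 ≈ 3.4084, c* = (1−0.43)·3.4084 ≈ 1.9428.
Maximizing c = f(k) − (n+δ)·k gives f'(k) = n+δ, i.e. 0.49·k^(0.49−1) = 0.12, so k_gold = (0.49/0.12)^(1/0.51) ≈ 15.7786.
y_gold = 15.7786^0.49 ≈ 3.8641, c_gold = y_gold − 0.12·k_gold ≈ 1.9707.
Gain: Δc = 1.9707 − 1.9428 ≈ 0.0279.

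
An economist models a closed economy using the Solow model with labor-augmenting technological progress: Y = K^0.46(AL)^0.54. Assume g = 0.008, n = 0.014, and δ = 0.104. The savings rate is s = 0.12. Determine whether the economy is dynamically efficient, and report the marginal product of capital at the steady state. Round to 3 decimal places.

dynamically efficient; MPK ≈ 0.483

n + g + δ = 0.014 + 0.008 + 0.104 = 0.126.
Steady-state k*: s·k^0.46 = 0.126·k gives k* = (0.12/0.126)^(1/0.54) ≈ 0.9136.
MPK = 0.46·0.9136^(-0.54) ≈ 0.4830.
MPK > n+g+δ = 0.126, so the economy is dynamically efficient (under-saving).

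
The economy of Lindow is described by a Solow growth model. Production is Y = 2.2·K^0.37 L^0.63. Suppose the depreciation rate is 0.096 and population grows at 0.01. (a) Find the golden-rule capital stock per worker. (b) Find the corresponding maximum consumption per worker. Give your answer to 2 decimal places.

(a) k_gold ≈ 25.43; (b) c_gold ≈ 4.59

The effective depreciation rate is n + δ = 0.01 + 0.096 = 0.106.
Maximizing c = f(k) − (n+δ)·k gives f'(k) = n+δ, i.e. 0.37·2.2·k^(0.37−1) = 0.106, so k_gold = (0.37·2.2/0.106)^(1/0.63) ≈ 25.4254.
y_gold = 2.2·25.4254^0.37 ≈ 7.2840; c_gold = y_gold − 0.106·k_gold ≈ 4.5889.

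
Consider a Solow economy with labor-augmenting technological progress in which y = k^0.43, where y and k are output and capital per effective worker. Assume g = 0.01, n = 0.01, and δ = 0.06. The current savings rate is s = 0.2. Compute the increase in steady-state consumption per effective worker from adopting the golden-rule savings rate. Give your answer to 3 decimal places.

Δc ≈ 0.430

Break-even investment rate: n + g + δ = 0.01 + 0.01 + 0.06 = 0.08.
Current steady state (s = 0.2): k* = (0.2/0.08)^(1/0.57) ≈ 4.9905, y* = 4.9905^0.43 ≈ 1.9962, c* = (1−0.2)·1.9962 ≈ 1.5969.
At the golden rule the marginal product of capital equals n+g+δ: 0.43·k^(0.43−1) = 0.08. Solving, k_gold = (0.43/0.08)^(1/0.57) ≈ 19.1146.
y_gold = 19.1146^0.43 ≈ 3.5562, c_gold = y_gold − 0.08·k_gold ≈ 2.0270.
Gain: Δc = 2.0270 − 1.5969 ≈ 0.4301.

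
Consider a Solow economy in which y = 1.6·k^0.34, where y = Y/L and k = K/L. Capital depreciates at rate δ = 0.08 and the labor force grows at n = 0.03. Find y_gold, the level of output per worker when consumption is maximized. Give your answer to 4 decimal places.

y_gold ≈ 3.6454

Break-even investment rate: n + δ = 0.03 + 0.08 = 0.11.
Setting f'(k) = n+δ gives 0.34·1.6·k^(0.34−1) = 0.11, hence k_gold = (0.34·1.6/0.11)^(1/0.66) ≈ 11.2675.
Output: y_gold = 1.6·k_gold^0.34 = 1.6·11.2675^0.34 ≈ 3.6454.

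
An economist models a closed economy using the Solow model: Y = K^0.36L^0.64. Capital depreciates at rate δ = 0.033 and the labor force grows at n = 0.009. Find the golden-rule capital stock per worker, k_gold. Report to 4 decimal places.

The effective depreciation rate is n + δ = 0.009 + 0.033 = 0.042.
Golden rule sets MPK = n+δ: 0.36·k^(0.36−1) = 0.042, so k_gold = (0.36/0.042)^(1/0.64) ≈ 28.7009.

k_gold ≈ 28.7009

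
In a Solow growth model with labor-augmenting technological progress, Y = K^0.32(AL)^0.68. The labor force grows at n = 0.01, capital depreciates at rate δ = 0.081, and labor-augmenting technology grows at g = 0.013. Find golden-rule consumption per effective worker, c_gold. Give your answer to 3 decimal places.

n + g + δ = 0.01 + 0.013 + 0.081 = 0.104.
Golden rule sets MPK = n+g+δ: 0.32·k^(0.32−1) = 0.104, so k_gold = (0.32/0.104)^(1/0.68) ≈ 5.2218.
y_gold = 5.2218^0.32 ≈ 1.6971.
c_gold = y_gold − (n+g+δ)·k_gold = 1.6971 − 0.104·5.2218 ≈ 1.1540.

c_gold ≈ 1.154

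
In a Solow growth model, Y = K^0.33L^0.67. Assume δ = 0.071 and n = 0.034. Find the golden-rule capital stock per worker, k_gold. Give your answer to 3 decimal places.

The effective depreciation rate is n + δ = 0.034 + 0.071 = 0.105.
Maximizing c = f(k) − (n+δ)·k gives f'(k) = n+δ, i.e. 0.33·k^(0.33−1) = 0.105, so k_gold = (0.33/0.105)^(1/0.67) ≈ 5.5243.

k_gold ≈ 5.524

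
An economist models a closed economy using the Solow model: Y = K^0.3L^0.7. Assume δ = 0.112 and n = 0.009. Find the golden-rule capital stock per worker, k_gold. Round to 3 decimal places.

k_gold ≈ 3.659

Break-even investment rate: n + δ = 0.009 + 0.112 = 0.121.
Maximizing c = f(k) − (n+δ)·k gives f'(k) = n+δ, i.e. 0.3·k^(0.3−1) = 0.121, so k_gold = (0.3/0.121)^(1/0.7) ≈ 3.6588.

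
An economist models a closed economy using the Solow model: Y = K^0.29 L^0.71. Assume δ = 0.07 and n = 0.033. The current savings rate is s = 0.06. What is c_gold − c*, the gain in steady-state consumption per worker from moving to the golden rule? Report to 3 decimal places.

The effective depreciation rate is n + δ = 0.033 + 0.07 = 0.103.
Current steady state (s = 0.06): k* = (0.06/0.103)^(1/0.71) ≈ 0.4672, y* = 0.4672^0.29 ≈ 0.8019, c* = (1−0.06)·0.8019 ≈ 0.7538.
Setting f'(k) = n+δ gives 0.29·k^(0.29−1) = 0.103, hence k_gold = (0.29/0.103)^(1/0.71) ≈ 4.2972.
y_gold = 4.2972^0.29 ≈ 1.5262, c_gold = y_gold − 0.103·k_gold ≈ 1.0836.
Gain: Δc = 1.0836 − 0.7538 ≈ 0.3298.

Δc ≈ 0.330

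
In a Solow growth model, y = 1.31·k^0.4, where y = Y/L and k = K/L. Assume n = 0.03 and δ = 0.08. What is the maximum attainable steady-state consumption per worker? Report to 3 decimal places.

c_gold ≈ 2.225

Break-even investment rate: n + δ = 0.03 + 0.08 = 0.11.
Golden rule sets MPK = n+δ: 0.4·1.31·k^(0.4−1) = 0.11, so k_gold = (0.4·1.31/0.11)^(1/0.6) ≈ 13.4865.
y_gold = 1.31·13.4865^0.4 ≈ 3.7088.
c_gold = y_gold − (n+δ)·k_gold = 3.7088 − 0.11·13.4865 ≈ 2.2253.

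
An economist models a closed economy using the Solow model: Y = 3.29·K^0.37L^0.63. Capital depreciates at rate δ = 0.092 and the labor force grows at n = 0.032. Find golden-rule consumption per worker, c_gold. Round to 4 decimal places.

c_gold ≈ 7.9273

Capital per worker breaks even when investment replaces (n + δ)·k; here n + δ = 0.124.
Maximizing c = f(k) − (n+δ)·k gives f'(k) = n+δ, i.e. 0.37·3.29·k^(0.37−1) = 0.124, so k_gold = (0.37·3.29/0.124)^(1/0.63) ≈ 37.5461.
y_gold = 3.29·37.5461^0.37 ≈ 12.5830.
c_gold = y_gold − (n+δ)·k_gold = 12.5830 − 0.124·37.5461 ≈ 7.9273.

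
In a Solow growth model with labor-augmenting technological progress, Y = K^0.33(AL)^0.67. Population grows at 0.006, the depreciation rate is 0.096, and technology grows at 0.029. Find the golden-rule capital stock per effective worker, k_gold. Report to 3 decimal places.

k_gold ≈ 3.971

n + g + δ = 0.006 + 0.029 + 0.096 = 0.131.
Golden rule sets MPK = n+g+δ: 0.33·k^(0.33−1) = 0.131, so k_gold = (0.33/0.131)^(1/0.67) ≈ 3.9707.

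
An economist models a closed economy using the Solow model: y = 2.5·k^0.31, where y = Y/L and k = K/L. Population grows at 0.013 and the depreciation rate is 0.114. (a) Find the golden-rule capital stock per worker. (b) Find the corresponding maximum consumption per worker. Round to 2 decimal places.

(a) k_gold ≈ 13.75; (b) c_gold ≈ 3.89

Capital per worker breaks even when investment replaces (n + δ)·k; here n + δ = 0.127.
At the golden rule the marginal product of capital equals n+δ: 0.31·2.5·k^(0.31−1) = 0.127. Solving, k_gold = (0.31·2.5/0.127)^(1/0.69) ≈ 13.7532.
y_gold = 2.5·13.7532^0.31 ≈ 5.6344; c_gold = y_gold − 0.127·k_gold ≈ 3.8877.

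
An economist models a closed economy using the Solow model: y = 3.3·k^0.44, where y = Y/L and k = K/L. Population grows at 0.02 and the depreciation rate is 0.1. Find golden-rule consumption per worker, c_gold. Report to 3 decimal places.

c_gold ≈ 13.106

The effective depreciation rate is n + δ = 0.02 + 0.1 = 0.12.
Golden rule sets MPK = n+δ: 0.44·3.3·k^(0.44−1) = 0.12, so k_gold = (0.44·3.3/0.12)^(1/0.56) ≈ 85.8115.
y_gold = 3.3·85.8115^0.44 ≈ 23.4031.
c_gold = y_gold − (n+δ)·k_gold = 23.4031 − 0.12·85.8115 ≈ 13.1058.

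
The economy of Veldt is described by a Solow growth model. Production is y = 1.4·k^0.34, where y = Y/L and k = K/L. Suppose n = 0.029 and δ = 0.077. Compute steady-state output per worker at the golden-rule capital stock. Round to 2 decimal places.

y_gold ≈ 3.04

Break-even investment rate: n + δ = 0.029 + 0.077 = 0.106.
Golden rule sets MPK = n+δ: 0.34·1.4·k^(0.34−1) = 0.106, so k_gold = (0.34·1.4/0.106)^(1/0.66) ≈ 9.7350.
Output: y_gold = 1.4·k_gold^0.34 = 1.4·9.7350^0.34 ≈ 3.0350.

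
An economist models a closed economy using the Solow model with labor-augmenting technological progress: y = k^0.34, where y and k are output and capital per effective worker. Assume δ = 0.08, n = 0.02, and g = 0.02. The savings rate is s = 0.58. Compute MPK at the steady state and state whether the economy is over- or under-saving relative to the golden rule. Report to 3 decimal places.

The effective depreciation rate is n + g + δ = 0.02 + 0.02 + 0.08 = 0.12.
Steady-state k*: s·k^0.34 = 0.12·k gives k* = (0.58/0.12)^(1/0.66) ≈ 10.8827.
MPK = 0.34·10.8827^(-0.66) ≈ 0.0703.
MPK < n+g+δ = 0.12, so the economy is dynamically inefficient (over-saving).

over-saving; MPK ≈ 0.070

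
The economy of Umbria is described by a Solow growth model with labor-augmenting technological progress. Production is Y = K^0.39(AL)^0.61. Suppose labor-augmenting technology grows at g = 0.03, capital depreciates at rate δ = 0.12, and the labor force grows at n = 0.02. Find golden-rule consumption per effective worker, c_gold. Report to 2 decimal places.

c_gold ≈ 1.04

Break-even investment rate: n + g + δ = 0.02 + 0.03 + 0.12 = 0.17.
At the golden rule the marginal product of capital equals n+g+δ: 0.39·k^(0.39−1) = 0.17. Solving, k_gold = (0.39/0.17)^(1/0.61) ≈ 3.9010.
y_gold = 3.9010^0.39 ≈ 1.7004.
c_gold = y_gold − (n+g+δ)·k_gold = 1.7004 − 0.17·3.9010 ≈ 1.0373.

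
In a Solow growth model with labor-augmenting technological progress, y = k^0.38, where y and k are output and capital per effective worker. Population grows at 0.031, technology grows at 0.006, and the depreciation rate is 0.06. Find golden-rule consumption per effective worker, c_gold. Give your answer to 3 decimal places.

c_gold ≈ 1.432

The effective depreciation rate is n + g + δ = 0.031 + 0.006 + 0.06 = 0.097.
At the golden rule the marginal product of capital equals n+g+δ: 0.38·k^(0.38−1) = 0.097. Solving, k_gold = (0.38/0.097)^(1/0.62) ≈ 9.0463.
y_gold = 9.0463^0.38 ≈ 2.3092.
c_gold = y_gold − (n+g+δ)·k_gold = 2.3092 − 0.097·9.0463 ≈ 1.4317.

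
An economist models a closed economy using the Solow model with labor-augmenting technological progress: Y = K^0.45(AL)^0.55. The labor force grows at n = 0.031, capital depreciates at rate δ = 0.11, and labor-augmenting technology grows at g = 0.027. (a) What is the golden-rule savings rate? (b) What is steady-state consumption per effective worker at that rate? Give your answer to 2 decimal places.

Capital per effective worker breaks even when investment replaces (n + g + δ)·k; here n + g + δ = 0.168.
For Cobb-Douglas, s_gold equals capital's share: s_gold = 0.45.
Maximizing c = f(k) − (n+g+δ)·k gives f'(k) = n+g+δ, i.e. 0.45·k^(0.45−1) = 0.168, so k_gold = (0.45/0.168)^(1/0.55) ≈ 5.9980.
y_gold = 5.9980^0.45 ≈ 2.2393; c_gold = (1−0.45)·y_gold ≈ 1.2316.

(a) s_gold = 0.45; (b) c_gold ≈ 1.23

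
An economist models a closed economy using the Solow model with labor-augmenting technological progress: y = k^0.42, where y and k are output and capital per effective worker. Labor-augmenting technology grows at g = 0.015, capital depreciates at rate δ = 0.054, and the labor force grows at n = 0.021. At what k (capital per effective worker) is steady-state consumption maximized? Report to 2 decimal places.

Capital per effective worker breaks even when investment replaces (n + g + δ)·k; here n + g + δ = 0.09.
Maximizing c = f(k) − (n+g+δ)·k gives f'(k) = n+g+δ, i.e. 0.42·k^(0.42−1) = 0.09, so k_gold = (0.42/0.09)^(1/0.58) ≈ 14.2384.

k_gold ≈ 14.24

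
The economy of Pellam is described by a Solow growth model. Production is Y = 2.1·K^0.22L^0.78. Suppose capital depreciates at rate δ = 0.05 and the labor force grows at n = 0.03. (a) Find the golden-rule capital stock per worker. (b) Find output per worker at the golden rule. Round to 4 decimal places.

(a) k_gold ≈ 9.4700; (b) y_gold ≈ 3.4436

Capital per worker breaks even when investment replaces (n + δ)·k; here n + δ = 0.08.
Maximizing c = f(k) − (n+δ)·k gives f'(k) = n+δ, i.e. 0.22·2.1·k^(0.22−1) = 0.08, so k_gold = (0.22·2.1/0.08)^(1/0.78) ≈ 9.4700.
y_gold = 2.1·9.4700^0.22 ≈ 3.4436.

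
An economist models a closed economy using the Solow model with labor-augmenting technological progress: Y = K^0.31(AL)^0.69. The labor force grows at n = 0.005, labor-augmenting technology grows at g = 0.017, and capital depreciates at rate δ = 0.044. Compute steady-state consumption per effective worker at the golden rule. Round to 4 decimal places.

Capital per effective worker breaks even when investment replaces (n + g + δ)·k; here n + g + δ = 0.066.
Golden rule sets MPK = n+g+δ: 0.31·k^(0.31−1) = 0.066, so k_gold = (0.31/0.066)^(1/0.69) ≈ 9.4113.
y_gold = 9.4113^0.31 ≈ 2.0037.
c_gold = y_gold − (n+g+δ)·k_gold = 2.0037 − 0.066·9.4113 ≈ 1.3825.

c_gold ≈ 1.3825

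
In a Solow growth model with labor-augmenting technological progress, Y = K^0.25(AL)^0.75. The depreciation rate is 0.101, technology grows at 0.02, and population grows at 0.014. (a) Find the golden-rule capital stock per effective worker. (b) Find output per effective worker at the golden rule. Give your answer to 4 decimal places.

(a) k_gold ≈ 2.2741; (b) y_gold ≈ 1.2280

The effective depreciation rate is n + g + δ = 0.014 + 0.02 + 0.101 = 0.135.
Maximizing c = f(k) − (n+g+δ)·k gives f'(k) = n+g+δ, i.e. 0.25·k^(0.25−1) = 0.135, so k_gold = (0.25/0.135)^(1/0.75) ≈ 2.2741.
y_gold = 2.2741^0.25 ≈ 1.2280.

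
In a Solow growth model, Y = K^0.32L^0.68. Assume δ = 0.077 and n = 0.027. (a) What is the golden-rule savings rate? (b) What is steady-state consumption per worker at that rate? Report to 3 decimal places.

The effective depreciation rate is n + δ = 0.027 + 0.077 = 0.104.
For Cobb-Douglas, s_gold equals capital's share: s_gold = 0.32.
Setting f'(k) = n+δ gives 0.32·k^(0.32−1) = 0.104, hence k_gold = (0.32/0.104)^(1/0.68) ≈ 5.2218.
y_gold = 5.2218^0.32 ≈ 1.6971; c_gold = (1−0.32)·y_gold ≈ 1.1540.

(a) s_gold = 0.320; (b) c_gold ≈ 1.154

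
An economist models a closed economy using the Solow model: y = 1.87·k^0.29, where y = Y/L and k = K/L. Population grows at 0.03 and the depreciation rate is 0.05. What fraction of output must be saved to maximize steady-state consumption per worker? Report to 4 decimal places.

Capital per worker breaks even when investment replaces (n + δ)·k; here n + δ = 0.08.
At the golden rule MPK = n+δ, and in any Cobb-Douglas steady state s = (n+δ)·k/y = MPK·k/y = capital's share 0.29.

s_gold = 0.2900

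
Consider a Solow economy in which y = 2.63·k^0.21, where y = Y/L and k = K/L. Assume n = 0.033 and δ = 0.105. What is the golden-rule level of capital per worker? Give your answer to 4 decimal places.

The effective depreciation rate is n + δ = 0.033 + 0.105 = 0.138.
Golden rule sets MPK = n+δ: 0.21·2.63·k^(0.21−1) = 0.138, so k_gold = (0.21·2.63/0.138)^(1/0.79) ≈ 5.7863.

k_gold ≈ 5.7863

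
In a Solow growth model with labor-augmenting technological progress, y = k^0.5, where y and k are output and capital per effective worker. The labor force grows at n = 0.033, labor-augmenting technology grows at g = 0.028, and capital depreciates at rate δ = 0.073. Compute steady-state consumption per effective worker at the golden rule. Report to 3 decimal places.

c_gold ≈ 1.866

Break-even investment rate: n + g + δ = 0.033 + 0.028 + 0.073 = 0.134.
Setting f'(k) = n+g+δ gives 0.5·k^(0.5−1) = 0.134, hence k_gold = (0.5/0.134)^(1/0.5) ≈ 13.9229.
y_gold = 13.9229^0.5 ≈ 3.7313.
c_gold = y_gold − (n+g+δ)·k_gold = 3.7313 − 0.134·13.9229 ≈ 1.8657.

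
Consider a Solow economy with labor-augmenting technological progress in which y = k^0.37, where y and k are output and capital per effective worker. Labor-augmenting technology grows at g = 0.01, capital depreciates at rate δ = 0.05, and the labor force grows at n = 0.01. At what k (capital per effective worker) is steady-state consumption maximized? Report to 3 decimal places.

k_gold ≈ 14.053

n + g + δ = 0.01 + 0.01 + 0.05 = 0.07.
At the golden rule the marginal product of capital equals n+g+δ: 0.37·k^(0.37−1) = 0.07. Solving, k_gold = (0.37/0.07)^(1/0.63) ≈ 14.0535.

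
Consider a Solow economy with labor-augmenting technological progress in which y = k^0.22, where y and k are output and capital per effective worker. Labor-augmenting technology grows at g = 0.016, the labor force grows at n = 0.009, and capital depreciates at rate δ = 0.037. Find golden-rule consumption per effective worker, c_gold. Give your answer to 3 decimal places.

c_gold ≈ 1.115

Capital per effective worker breaks even when investment replaces (n + g + δ)·k; here n + g + δ = 0.062.
Golden rule sets MPK = n+g+δ: 0.22·k^(0.22−1) = 0.062, so k_gold = (0.22/0.062)^(1/0.78) ≈ 5.0719.
y_gold = 5.0719^0.22 ≈ 1.4293.
c_gold = y_gold − (n+g+δ)·k_gold = 1.4293 − 0.062·5.0719 ≈ 1.1149.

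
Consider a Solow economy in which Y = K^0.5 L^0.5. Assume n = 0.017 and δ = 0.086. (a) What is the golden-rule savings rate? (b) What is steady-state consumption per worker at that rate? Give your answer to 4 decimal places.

(a) s_gold = 0.5000; (b) c_gold ≈ 2.4272

Break-even investment rate: n + δ = 0.017 + 0.086 = 0.103.
For Cobb-Douglas, s_gold equals capital's share: s_gold = 0.5.
At the golden rule the marginal product of capital equals n+δ: 0.5·k^(0.5−1) = 0.103. Solving, k_gold = (0.5/0.103)^(1/0.5) ≈ 23.5649.
y_gold = 23.5649^0.5 ≈ 4.8544; c_gold = (1−0.5)·y_gold ≈ 2.4272.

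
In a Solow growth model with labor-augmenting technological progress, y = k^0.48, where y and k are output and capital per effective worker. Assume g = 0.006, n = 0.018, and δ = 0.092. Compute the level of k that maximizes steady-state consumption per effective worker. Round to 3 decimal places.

k_gold ≈ 15.350

n + g + δ = 0.018 + 0.006 + 0.092 = 0.116.
Setting f'(k) = n+g+δ gives 0.48·k^(0.48−1) = 0.116, hence k_gold = (0.48/0.116)^(1/0.52) ≈ 15.3505.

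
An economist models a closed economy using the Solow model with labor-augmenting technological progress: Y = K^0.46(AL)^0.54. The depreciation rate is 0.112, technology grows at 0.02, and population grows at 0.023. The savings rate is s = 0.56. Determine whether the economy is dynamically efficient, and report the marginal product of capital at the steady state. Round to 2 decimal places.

Capital per effective worker breaks even when investment replaces (n + g + δ)·k; here n + g + δ = 0.155.
Steady-state k*: s·k^0.46 = 0.155·k gives k* = (0.56/0.155)^(1/0.54) ≈ 10.7911.
MPK = 0.46·10.7911^(-0.54) ≈ 0.1273.
MPK < n+g+δ = 0.155, so the economy is dynamically inefficient (over-saving).

dynamically inefficient; MPK ≈ 0.13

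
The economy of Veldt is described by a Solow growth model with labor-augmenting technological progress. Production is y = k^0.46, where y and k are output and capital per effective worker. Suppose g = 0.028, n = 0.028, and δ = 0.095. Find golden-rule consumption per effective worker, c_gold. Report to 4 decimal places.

c_gold ≈ 1.3948

Break-even investment rate: n + g + δ = 0.028 + 0.028 + 0.095 = 0.151.
Setting f'(k) = n+g+δ gives 0.46·k^(0.46−1) = 0.151, hence k_gold = (0.46/0.151)^(1/0.54) ≈ 7.8685.
y_gold = 7.8685^0.46 ≈ 2.5829.
c_gold = y_gold − (n+g+δ)·k_gold = 2.5829 − 0.151·7.8685 ≈ 1.3948.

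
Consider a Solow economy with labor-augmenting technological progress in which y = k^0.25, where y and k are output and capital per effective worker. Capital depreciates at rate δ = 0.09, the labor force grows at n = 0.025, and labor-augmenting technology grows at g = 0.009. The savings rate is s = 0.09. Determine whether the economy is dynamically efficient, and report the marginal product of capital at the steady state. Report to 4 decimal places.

Break-even investment rate: n + g + δ = 0.025 + 0.009 + 0.09 = 0.124.
Steady-state k*: s·k^0.25 = 0.124·k gives k* = (0.09/0.124)^(1/0.75) ≈ 0.6523.
MPK = 0.25·0.6523^(-0.75) ≈ 0.3444.
MPK > n+g+δ = 0.124, so the economy is dynamically efficient (under-saving).

dynamically efficient; MPK ≈ 0.3444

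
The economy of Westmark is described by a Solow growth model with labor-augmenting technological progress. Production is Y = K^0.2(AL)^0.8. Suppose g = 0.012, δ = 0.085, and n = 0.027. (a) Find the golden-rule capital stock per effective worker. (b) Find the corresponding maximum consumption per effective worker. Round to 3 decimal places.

Capital per effective worker breaks even when investment replaces (n + g + δ)·k; here n + g + δ = 0.124.
Setting f'(k) = n+g+δ gives 0.2·k^(0.2−1) = 0.124, hence k_gold = (0.2/0.124)^(1/0.8) ≈ 1.8177.
y_gold = 1.8177^0.2 ≈ 1.1269; c_gold = y_gold − 0.124·k_gold ≈ 0.9016.

(a) k_gold ≈ 1.818; (b) c_gold ≈ 0.902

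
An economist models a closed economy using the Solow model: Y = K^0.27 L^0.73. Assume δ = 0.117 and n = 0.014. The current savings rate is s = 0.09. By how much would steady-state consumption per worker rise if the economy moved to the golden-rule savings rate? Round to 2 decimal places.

Capital per worker breaks even when investment replaces (n + δ)·k; here n + δ = 0.131.
Current steady state (s = 0.09): k* = (0.09/0.131)^(1/0.73) ≈ 0.5980, y* = 0.5980^0.27 ≈ 0.8704, c* = (1−0.09)·0.8704 ≈ 0.7920.
Maximizing c = f(k) − (n+δ)·k gives f'(k) = n+δ, i.e. 0.27·k^(0.27−1) = 0.131, so k_gold = (0.27/0.131)^(1/0.73) ≈ 2.6932.
y_gold = 2.6932^0.27 ≈ 1.3067, c_gold = y_gold − 0.131·k_gold ≈ 0.9539.
Gain: Δc = 0.9539 − 0.7920 ≈ 0.1618.

Δc ≈ 0.16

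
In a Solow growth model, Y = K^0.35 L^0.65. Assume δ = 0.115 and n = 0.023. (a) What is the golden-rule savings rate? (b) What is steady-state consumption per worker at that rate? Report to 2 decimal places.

Capital per worker breaks even when investment replaces (n + δ)·k; here n + δ = 0.138.
For Cobb-Douglas, s_gold equals capital's share: s_gold = 0.35.
At the golden rule the marginal product of capital equals n+δ: 0.35·k^(0.35−1) = 0.138. Solving, k_gold = (0.35/0.138)^(1/0.65) ≈ 4.1863.
y_gold = 4.1863^0.35 ≈ 1.6506; c_gold = (1−0.35)·y_gold ≈ 1.0729.

(a) s_gold = 0.35; (b) c_gold ≈ 1.07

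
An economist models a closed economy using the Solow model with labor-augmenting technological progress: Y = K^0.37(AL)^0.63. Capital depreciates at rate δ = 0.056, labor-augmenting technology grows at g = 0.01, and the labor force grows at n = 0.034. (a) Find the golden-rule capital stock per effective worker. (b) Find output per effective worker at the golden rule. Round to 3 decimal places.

(a) k_gold ≈ 7.978; (b) y_gold ≈ 2.156

Capital per effective worker breaks even when investment replaces (n + g + δ)·k; here n + g + δ = 0.1.
Setting f'(k) = n+g+δ gives 0.37·k^(0.37−1) = 0.1, hence k_gold = (0.37/0.1)^(1/0.63) ≈ 7.9782.
y_gold = 7.9782^0.37 ≈ 2.1563.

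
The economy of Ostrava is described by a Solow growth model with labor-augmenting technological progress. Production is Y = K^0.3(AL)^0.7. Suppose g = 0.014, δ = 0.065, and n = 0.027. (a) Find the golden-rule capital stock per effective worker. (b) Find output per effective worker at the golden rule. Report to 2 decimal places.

(a) k_gold ≈ 4.42; (b) y_gold ≈ 1.56

Capital per effective worker breaks even when investment replaces (n + g + δ)·k; here n + g + δ = 0.106.
Golden rule sets MPK = n+g+δ: 0.3·k^(0.3−1) = 0.106, so k_gold = (0.3/0.106)^(1/0.7) ≈ 4.4203.
y_gold = 4.4203^0.3 ≈ 1.5618.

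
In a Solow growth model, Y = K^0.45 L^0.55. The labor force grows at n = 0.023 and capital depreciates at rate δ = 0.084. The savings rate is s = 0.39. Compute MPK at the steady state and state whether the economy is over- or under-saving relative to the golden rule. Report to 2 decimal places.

under-saving; MPK ≈ 0.12

The effective depreciation rate is n + δ = 0.023 + 0.084 = 0.107.
Steady-state k*: s·k^0.45 = 0.107·k gives k* = (0.39/0.107)^(1/0.55) ≈ 10.5012.
MPK = 0.45·10.5012^(-0.55) ≈ 0.1235.
MPK > n+δ = 0.107, so the economy is dynamically efficient (under-saving).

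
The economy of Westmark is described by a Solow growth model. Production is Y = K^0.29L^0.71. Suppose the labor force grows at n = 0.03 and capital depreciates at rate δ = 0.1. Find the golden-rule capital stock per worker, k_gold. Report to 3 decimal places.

k_gold ≈ 3.096

The effective depreciation rate is n + δ = 0.03 + 0.1 = 0.13.
At the golden rule the marginal product of capital equals n+δ: 0.29·k^(0.29−1) = 0.13. Solving, k_gold = (0.29/0.13)^(1/0.71) ≈ 3.0959.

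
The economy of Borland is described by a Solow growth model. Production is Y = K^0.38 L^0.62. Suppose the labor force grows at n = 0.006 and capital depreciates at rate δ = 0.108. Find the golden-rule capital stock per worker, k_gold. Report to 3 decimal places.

k_gold ≈ 6.972

Break-even investment rate: n + δ = 0.006 + 0.108 = 0.114.
Golden rule sets MPK = n+δ: 0.38·k^(0.38−1) = 0.114, so k_gold = (0.38/0.114)^(1/0.62) ≈ 6.9719.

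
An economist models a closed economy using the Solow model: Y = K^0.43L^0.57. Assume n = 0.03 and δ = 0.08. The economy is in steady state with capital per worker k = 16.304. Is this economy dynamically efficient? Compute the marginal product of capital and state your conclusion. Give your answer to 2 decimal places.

Capital per worker breaks even when investment replaces (n + δ)·k; here n + δ = 0.11.
MPK = 0.43·k^(0.43−1) = 0.43·16.304^(-0.57) ≈ 0.0876.
MPK < 0.11, so the economy is dynamically inefficient (over-saving).

dynamically inefficient; MPK ≈ 0.09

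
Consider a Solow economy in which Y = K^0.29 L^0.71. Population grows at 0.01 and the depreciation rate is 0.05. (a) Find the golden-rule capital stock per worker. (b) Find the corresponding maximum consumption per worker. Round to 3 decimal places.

Break-even investment rate: n + δ = 0.01 + 0.05 = 0.06.
Maximizing c = f(k) − (n+δ)·k gives f'(k) = n+δ, i.e. 0.29·k^(0.29−1) = 0.06, so k_gold = (0.29/0.06)^(1/0.71) ≈ 9.1987.
y_gold = 9.1987^0.29 ≈ 1.9032; c_gold = y_gold − 0.06·k_gold ≈ 1.3513.

(a) k_gold ≈ 9.199; (b) c_gold ≈ 1.351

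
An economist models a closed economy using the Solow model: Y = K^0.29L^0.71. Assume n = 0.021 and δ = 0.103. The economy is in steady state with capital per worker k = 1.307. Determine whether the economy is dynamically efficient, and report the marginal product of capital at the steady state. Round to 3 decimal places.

Capital per worker breaks even when investment replaces (n + δ)·k; here n + δ = 0.124.
MPK = 0.29·k^(0.29−1) = 0.29·1.307^(-0.71) ≈ 0.2398.
MPK > 0.124, so the economy is dynamically efficient (under-saving).

dynamically efficient; MPK ≈ 0.240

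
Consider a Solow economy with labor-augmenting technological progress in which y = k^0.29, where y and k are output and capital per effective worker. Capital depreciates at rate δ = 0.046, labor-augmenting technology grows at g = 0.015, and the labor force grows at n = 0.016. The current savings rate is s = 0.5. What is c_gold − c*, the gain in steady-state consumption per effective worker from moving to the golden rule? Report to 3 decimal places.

n + g + δ = 0.016 + 0.015 + 0.046 = 0.077.
Current steady state (s = 0.5): k* = (0.5/0.077)^(1/0.71) ≈ 13.9424, y* = 13.9424^0.29 ≈ 2.1471, c* = (1−0.5)·2.1471 ≈ 1.0736.
At the golden rule the marginal product of capital equals n+g+δ: 0.29·k^(0.29−1) = 0.077. Solving, k_gold = (0.29/0.077)^(1/0.71) ≈ 6.4735.
y_gold = 6.4735^0.29 ≈ 1.7188, c_gold = y_gold − 0.077·k_gold ≈ 1.2204.
Gain: Δc = 1.2204 − 1.0736 ≈ 0.1468.

Δc ≈ 0.147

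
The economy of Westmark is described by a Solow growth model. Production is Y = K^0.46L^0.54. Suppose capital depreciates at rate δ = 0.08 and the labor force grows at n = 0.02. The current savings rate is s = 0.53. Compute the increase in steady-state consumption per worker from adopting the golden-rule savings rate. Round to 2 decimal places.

The effective depreciation rate is n + δ = 0.02 + 0.08 = 0.1.
Current steady state (s = 0.53): k* = (0.53/0.1)^(1/0.54) ≈ 21.9408, y* = 21.9408^0.46 ≈ 4.1398, c* = (1−0.53)·4.1398 ≈ 1.9457.
Golden rule sets MPK = n+δ: 0.46·k^(0.46−1) = 0.1, so k_gold = (0.46/0.1)^(1/0.54) ≈ 16.8783.
y_gold = 16.8783^0.46 ≈ 3.6692, c_gold = y_gold − 0.1·k_gold ≈ 1.9814.
Gain: Δc = 1.9814 − 1.9457 ≈ 0.0357.

Δc ≈ 0.04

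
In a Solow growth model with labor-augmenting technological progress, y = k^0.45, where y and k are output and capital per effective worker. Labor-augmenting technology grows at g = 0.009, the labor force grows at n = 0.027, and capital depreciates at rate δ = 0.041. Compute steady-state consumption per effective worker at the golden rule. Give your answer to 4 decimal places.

c_gold ≈ 2.3317

Capital per effective worker breaks even when investment replaces (n + g + δ)·k; here n + g + δ = 0.077.
At the golden rule the marginal product of capital equals n+g+δ: 0.45·k^(0.45−1) = 0.077. Solving, k_gold = (0.45/0.077)^(1/0.55) ≈ 24.7765.
y_gold = 24.7765^0.45 ≈ 4.2395.
c_gold = y_gold − (n+g+δ)·k_gold = 4.2395 − 0.077·24.7765 ≈ 2.3317.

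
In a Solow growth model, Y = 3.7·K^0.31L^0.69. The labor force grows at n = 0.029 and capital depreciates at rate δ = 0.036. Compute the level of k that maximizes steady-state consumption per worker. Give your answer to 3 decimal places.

Break-even investment rate: n + δ = 0.029 + 0.036 = 0.065.
Setting f'(k) = n+δ gives 0.31·3.7·k^(0.31−1) = 0.065, hence k_gold = (0.31·3.7/0.065)^(1/0.69) ≈ 64.0825.

k_gold ≈ 64.082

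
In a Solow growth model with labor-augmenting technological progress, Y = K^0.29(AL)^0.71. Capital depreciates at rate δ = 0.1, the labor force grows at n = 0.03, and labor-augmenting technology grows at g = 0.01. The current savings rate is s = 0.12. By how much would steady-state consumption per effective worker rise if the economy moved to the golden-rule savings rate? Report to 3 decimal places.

The effective depreciation rate is n + g + δ = 0.03 + 0.01 + 0.1 = 0.14.
Current steady state (s = 0.12): k* = (0.12/0.14)^(1/0.71) ≈ 0.8048, y* = 0.8048^0.29 ≈ 0.9390, c* = (1−0.12)·0.9390 ≈ 0.8263.
At the golden rule the marginal product of capital equals n+g+δ: 0.29·k^(0.29−1) = 0.14. Solving, k_gold = (0.29/0.14)^(1/0.71) ≈ 2.7890.
y_gold = 2.7890^0.29 ≈ 1.3464, c_gold = y_gold − 0.14·k_gold ≈ 0.9560.
Gain: Δc = 0.9560 − 0.8263 ≈ 0.1297.

Δc ≈ 0.130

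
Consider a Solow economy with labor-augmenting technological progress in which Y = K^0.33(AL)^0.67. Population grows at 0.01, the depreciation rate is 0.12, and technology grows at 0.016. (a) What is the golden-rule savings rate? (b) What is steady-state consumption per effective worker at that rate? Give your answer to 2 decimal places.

(a) s_gold = 0.33; (b) c_gold ≈ 1.00

Break-even investment rate: n + g + δ = 0.01 + 0.016 + 0.12 = 0.146.
For Cobb-Douglas, s_gold equals capital's share: s_gold = 0.33.
Golden rule sets MPK = n+g+δ: 0.33·k^(0.33−1) = 0.146, so k_gold = (0.33/0.146)^(1/0.67) ≈ 3.3775.
y_gold = 3.3775^0.33 ≈ 1.4943; c_gold = (1−0.33)·y_gold ≈ 1.0012.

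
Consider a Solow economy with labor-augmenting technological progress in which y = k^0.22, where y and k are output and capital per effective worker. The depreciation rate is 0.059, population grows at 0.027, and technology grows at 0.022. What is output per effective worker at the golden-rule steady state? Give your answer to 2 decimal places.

y_gold ≈ 1.22

n + g + δ = 0.027 + 0.022 + 0.059 = 0.108.
Golden rule sets MPK = n+g+δ: 0.22·k^(0.22−1) = 0.108, so k_gold = (0.22/0.108)^(1/0.78) ≈ 2.4897.
Output: y_gold = k_gold^0.22 = 2.4897^0.22 ≈ 1.2222.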